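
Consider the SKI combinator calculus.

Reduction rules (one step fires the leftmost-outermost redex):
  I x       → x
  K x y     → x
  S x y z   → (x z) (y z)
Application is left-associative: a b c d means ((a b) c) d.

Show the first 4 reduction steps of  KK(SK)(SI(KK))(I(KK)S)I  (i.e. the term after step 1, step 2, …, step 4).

Answer: after 4 steps: I(KKI)

Derivation:
  start: KK(SK)(SI(KK))(I(KK)S)I
  step 1: K(SI(KK))(I(KK)S)I
  step 2: SI(KK)I
  step 3: II(KKI)
  step 4: I(KKI)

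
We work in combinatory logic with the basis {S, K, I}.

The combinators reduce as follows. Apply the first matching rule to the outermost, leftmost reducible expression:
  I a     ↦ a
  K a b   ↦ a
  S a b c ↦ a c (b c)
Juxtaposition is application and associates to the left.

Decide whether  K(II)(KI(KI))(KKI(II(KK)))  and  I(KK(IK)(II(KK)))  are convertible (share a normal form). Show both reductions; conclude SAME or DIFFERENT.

Term A:
  start: K(II)(KI(KI))(KKI(II(KK)))
  [1] II(KKI(II(KK)))
  [2] I(KKI(II(KK)))
  [3] KKI(II(KK))
  [4] K(II(KK))
  [5] K(I(KK))
  [6] K(KK)

Term B:
  start: I(KK(IK)(II(KK)))
  [1] KK(IK)(II(KK))
  [2] K(II(KK))
  [3] K(I(KK))
  [4] K(KK)

Answer: SAME — A ⇓ K(KK), B ⇓ K(KK)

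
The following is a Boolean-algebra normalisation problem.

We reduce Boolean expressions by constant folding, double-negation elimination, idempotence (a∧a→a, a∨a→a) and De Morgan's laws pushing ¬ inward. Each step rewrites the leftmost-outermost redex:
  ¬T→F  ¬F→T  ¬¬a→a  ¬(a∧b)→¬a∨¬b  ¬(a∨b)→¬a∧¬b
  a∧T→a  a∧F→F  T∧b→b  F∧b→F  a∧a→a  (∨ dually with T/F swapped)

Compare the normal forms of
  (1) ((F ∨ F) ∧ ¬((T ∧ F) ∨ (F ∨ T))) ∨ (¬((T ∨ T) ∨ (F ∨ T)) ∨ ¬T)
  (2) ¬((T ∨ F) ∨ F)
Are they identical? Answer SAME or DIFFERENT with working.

Answer: SAME — A ⇓ F, B ⇓ F

Reduction:
Term A:
  start: ((F ∨ F) ∧ ¬((T ∧ F) ∨ (F ∨ T))) ∨ (¬((T ∨ T) ∨ (F ∨ T)) ∨ ¬T)
  [1] (F ∧ ¬((T ∧ F) ∨ (F ∨ T))) ∨ (¬((T ∨ T) ∨ (F ∨ T)) ∨ ¬T)
  [2] F ∨ (¬((T ∨ T) ∨ (F ∨ T)) ∨ ¬T)
  [3] ¬((T ∨ T) ∨ (F ∨ T)) ∨ ¬T
  [4] (¬(T ∨ T) ∧ ¬(F ∨ T)) ∨ ¬T
  [5] ((¬T ∧ ¬T) ∧ ¬(F ∨ T)) ∨ ¬T
  [6] (¬T ∧ ¬(F ∨ T)) ∨ ¬T
  [7] (F ∧ ¬(F ∨ T)) ∨ ¬T
  [8] F ∨ ¬T
  [9] ¬T
  [10] F

Term B:
  start: ¬((T ∨ F) ∨ F)
  [1] ¬(T ∨ F) ∧ ¬F
  [2] (¬T ∧ ¬F) ∧ ¬F
  [3] (F ∧ ¬F) ∧ ¬F
  [4] F ∧ ¬F
  [5] F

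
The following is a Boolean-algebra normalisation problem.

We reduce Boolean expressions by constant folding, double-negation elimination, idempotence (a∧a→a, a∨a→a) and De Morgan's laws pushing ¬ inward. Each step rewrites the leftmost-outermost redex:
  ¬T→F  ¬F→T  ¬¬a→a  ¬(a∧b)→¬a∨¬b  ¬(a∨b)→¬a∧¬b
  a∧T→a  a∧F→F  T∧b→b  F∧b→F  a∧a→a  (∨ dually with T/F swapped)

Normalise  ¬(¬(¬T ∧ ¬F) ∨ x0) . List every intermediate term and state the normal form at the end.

  start: ¬(¬(¬T ∧ ¬F) ∨ x0)
  [1] ¬¬(¬T ∧ ¬F) ∧ ¬x0
  [2] (¬T ∧ ¬F) ∧ ¬x0
  [3] (F ∧ ¬F) ∧ ¬x0
  [4] F ∧ ¬x0
  [5] F

Answer: normal form = F  (in 5 steps)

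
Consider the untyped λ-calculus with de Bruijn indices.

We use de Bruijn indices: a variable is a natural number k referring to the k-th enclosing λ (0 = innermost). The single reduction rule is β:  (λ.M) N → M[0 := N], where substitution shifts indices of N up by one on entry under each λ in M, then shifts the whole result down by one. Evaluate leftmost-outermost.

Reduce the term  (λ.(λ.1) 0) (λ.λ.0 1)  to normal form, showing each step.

  start: (λ.(λ.1) 0) (λ.λ.0 1)
  →1  (λ.λ.λ.0 1) (λ.λ.0 1)
  →2  λ.λ.0 1

Answer: normal form = λ.λ.0 1  (in 2 steps)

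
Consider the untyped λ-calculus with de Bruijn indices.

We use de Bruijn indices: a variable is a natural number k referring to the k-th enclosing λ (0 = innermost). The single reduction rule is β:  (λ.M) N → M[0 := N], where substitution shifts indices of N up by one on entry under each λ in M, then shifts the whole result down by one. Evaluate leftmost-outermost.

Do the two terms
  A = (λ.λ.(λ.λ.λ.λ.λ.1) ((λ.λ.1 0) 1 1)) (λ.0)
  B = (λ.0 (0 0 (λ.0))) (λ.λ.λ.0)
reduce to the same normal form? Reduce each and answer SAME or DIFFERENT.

Term A:
  start: (λ.λ.(λ.λ.λ.λ.λ.1) ((λ.λ.1 0) 1 1)) (λ.0)
  step 1: λ.(λ.λ.λ.λ.λ.1) ((λ.λ.1 0) (λ.0) (λ.0))
  step 2: λ.λ.λ.λ.λ.1

Term B:
  start: (λ.0 (0 0 (λ.0))) (λ.λ.λ.0)
  step 1: (λ.λ.λ.0) ((λ.λ.λ.0) (λ.λ.λ.0) (λ.0))
  step 2: λ.λ.0

Answer: DIFFERENT — A ⇓ λ.λ.λ.λ.λ.1, B ⇓ λ.λ.0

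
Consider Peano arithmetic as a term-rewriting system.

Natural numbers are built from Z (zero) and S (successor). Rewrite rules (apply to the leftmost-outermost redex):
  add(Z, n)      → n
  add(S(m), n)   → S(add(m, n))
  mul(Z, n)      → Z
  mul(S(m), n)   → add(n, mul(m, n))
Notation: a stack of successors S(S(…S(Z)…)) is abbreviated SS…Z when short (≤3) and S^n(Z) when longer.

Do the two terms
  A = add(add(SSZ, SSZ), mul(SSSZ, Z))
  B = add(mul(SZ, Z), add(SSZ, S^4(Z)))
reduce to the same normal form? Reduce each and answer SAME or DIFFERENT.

Answer: DIFFERENT — A ⇓ S^4(Z), B ⇓ S^6(Z)

Derivation:
Term A:
  start: add(add(SSZ, SSZ), mul(SSSZ, Z))
  step 1: add(S(add(SZ, SSZ)), mul(SSSZ, Z))
  step 2: S(add(add(SZ, SSZ), mul(SSSZ, Z)))
  step 3: S(add(S(add(Z, SSZ)), mul(SSSZ, Z)))
  step 4: S(S(add(add(Z, SSZ), mul(SSSZ, Z))))
  step 5: S(S(add(SSZ, mul(SSSZ, Z))))
  step 6: S(S(S(add(SZ, mul(SSSZ, Z)))))
  step 7: S(S(S(S(add(Z, mul(SSSZ, Z))))))
  step 8: S(S(S(S(mul(SSSZ, Z)))))
  step 9: S(S(S(S(add(Z, mul(SSZ, Z))))))
  step 10: S(S(S(S(mul(SSZ, Z)))))
  step 11: S(S(S(S(add(Z, mul(SZ, Z))))))
  step 12: S(S(S(S(mul(SZ, Z)))))
  step 13: S(S(S(S(add(Z, mul(Z, Z))))))
  step 14: S(S(S(S(mul(Z, Z)))))
  step 15: S^4(Z)

Term B:
  start: add(mul(SZ, Z), add(SSZ, S^4(Z)))
  step 1: add(add(Z, mul(Z, Z)), add(SSZ, S^4(Z)))
  step 2: add(mul(Z, Z), add(SSZ, S^4(Z)))
  step 3: add(Z, add(SSZ, S^4(Z)))
  step 4: add(SSZ, S^4(Z))
  step 5: S(add(SZ, S^4(Z)))
  step 6: S(S(add(Z, S^4(Z))))
  step 7: S^6(Z)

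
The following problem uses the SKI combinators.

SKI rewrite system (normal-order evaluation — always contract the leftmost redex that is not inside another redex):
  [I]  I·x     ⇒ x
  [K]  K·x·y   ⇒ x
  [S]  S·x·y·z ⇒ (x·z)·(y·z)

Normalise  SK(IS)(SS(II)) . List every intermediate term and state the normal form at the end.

Answer: normal form = SSI  (in 3 steps)

Derivation:
  start: SK(IS)(SS(II))
  →1  K(SS(II))(IS(SS(II)))
  →2  SS(II)
  →3  SSI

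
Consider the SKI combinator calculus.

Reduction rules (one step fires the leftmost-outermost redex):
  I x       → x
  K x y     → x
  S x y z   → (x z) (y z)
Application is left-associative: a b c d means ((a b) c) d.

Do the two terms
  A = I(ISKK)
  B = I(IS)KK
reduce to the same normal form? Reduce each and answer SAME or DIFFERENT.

Term A:
  start: I(ISKK)
  step 1: ISKK
  step 2: SKK

Term B:
  start: I(IS)KK
  step 1: ISKK
  step 2: SKK

Answer: SAME — A ⇓ SKK, B ⇓ SKK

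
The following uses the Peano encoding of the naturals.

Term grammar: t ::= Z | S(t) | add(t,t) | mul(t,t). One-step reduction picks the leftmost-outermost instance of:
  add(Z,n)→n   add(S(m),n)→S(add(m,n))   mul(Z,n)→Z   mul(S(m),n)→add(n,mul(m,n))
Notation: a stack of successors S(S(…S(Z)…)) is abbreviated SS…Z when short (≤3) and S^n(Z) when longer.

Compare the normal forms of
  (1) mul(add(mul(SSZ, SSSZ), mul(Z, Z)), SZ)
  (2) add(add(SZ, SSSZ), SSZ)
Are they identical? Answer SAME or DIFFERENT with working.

Term A:
  start: mul(add(mul(SSZ, SSSZ), mul(Z, Z)), SZ)
  step 1: mul(add(add(SSSZ, mul(SZ, SSSZ)), mul(Z, Z)), SZ)
  step 2: mul(add(S(add(SSZ, mul(SZ, SSSZ))), mul(Z, Z)), SZ)
  step 3: mul(S(add(add(SSZ, mul(SZ, SSSZ)), mul(Z, Z))), SZ)
  step 4: add(SZ, mul(add(add(SSZ, mul(SZ, SSSZ)), mul(Z, Z)), SZ))
  step 5: S(add(Z, mul(add(add(SSZ, mul(SZ, SSSZ)), mul(Z, Z)), SZ)))
  step 6: S(mul(add(add(SSZ, mul(SZ, SSSZ)), mul(Z, Z)), SZ))
  step 7: S(mul(add(S(add(SZ, mul(SZ, SSSZ))), mul(Z, Z)), SZ))
  step 8: S(mul(S(add(add(SZ, mul(SZ, SSSZ)), mul(Z, Z))), SZ))
  step 9: S(add(SZ, mul(add(add(SZ, mul(SZ, SSSZ)), mul(Z, Z)), SZ)))
  step 10: S(S(add(Z, mul(add(add(SZ, mul(SZ, SSSZ)), mul(Z, Z)), SZ))))
  step 11: S(S(mul(add(add(SZ, mul(SZ, SSSZ)), mul(Z, Z)), SZ)))
  step 12: S(S(mul(add(S(add(Z, mul(SZ, SSSZ))), mul(Z, Z)), SZ)))
  step 13: S(S(mul(S(add(add(Z, mul(SZ, SSSZ)), mul(Z, Z))), SZ)))
  step 14: S(S(add(SZ, mul(add(add(Z, mul(SZ, SSSZ)), mul(Z, Z)), SZ))))
  step 15: S(S(S(add(Z, mul(add(add(Z, mul(SZ, SSSZ)), mul(Z, Z)), SZ)))))
  step 16: S(S(S(mul(add(add(Z, mul(SZ, SSSZ)), mul(Z, Z)), SZ))))
  step 17: S(S(S(mul(add(mul(SZ, SSSZ), mul(Z, Z)), SZ))))
  step 18: S(S(S(mul(add(add(SSSZ, mul(Z, SSSZ)), mul(Z, Z)), SZ))))
  step 19: S(S(S(mul(add(S(add(SSZ, mul(Z, SSSZ))), mul(Z, Z)), SZ))))
  step 20: S(S(S(mul(S(add(add(SSZ, mul(Z, SSSZ)), mul(Z, Z))), SZ))))
  step 21: S(S(S(add(SZ, mul(add(add(SSZ, mul(Z, SSSZ)), mul(Z, Z)), SZ)))))
  step 22: S(S(S(S(add(Z, mul(add(add(SSZ, mul(Z, SSSZ)), mul(Z, Z)), SZ))))))
  step 23: S(S(S(S(mul(add(add(SSZ, mul(Z, SSSZ)), mul(Z, Z)), SZ)))))
  step 24: S(S(S(S(mul(add(S(add(SZ, mul(Z, SSSZ))), mul(Z, Z)), SZ)))))
  step 25: S(S(S(S(mul(S(add(add(SZ, mul(Z, SSSZ)), mul(Z, Z))), SZ)))))
  step 26: S(S(S(S(add(SZ, mul(add(add(SZ, mul(Z, SSSZ)), mul(Z, Z)), SZ))))))
  step 27: S(S(S(S(S(add(Z, mul(add(add(SZ, mul(Z, SSSZ)), mul(Z, Z)), SZ)))))))
  step 28: S(S(S(S(S(mul(add(add(SZ, mul(Z, SSSZ)), mul(Z, Z)), SZ))))))
  step 29: S(S(S(S(S(mul(add(S(add(Z, mul(Z, SSSZ))), mul(Z, Z)), SZ))))))
  step 30: S(S(S(S(S(mul(S(add(add(Z, mul(Z, SSSZ)), mul(Z, Z))), SZ))))))
  step 31: S(S(S(S(S(add(SZ, mul(add(add(Z, mul(Z, SSSZ)), mul(Z, Z)), SZ)))))))
  step 32: S(S(S(S(S(S(add(Z, mul(add(add(Z, mul(Z, SSSZ)), mul(Z, Z)), SZ))))))))
  step 33: S(S(S(S(S(S(mul(add(add(Z, mul(Z, SSSZ)), mul(Z, Z)), SZ)))))))
  step 34: S(S(S(S(S(S(mul(add(mul(Z, SSSZ), mul(Z, Z)), SZ)))))))
  step 35: S(S(S(S(S(S(mul(add(Z, mul(Z, Z)), SZ)))))))
  step 36: S(S(S(S(S(S(mul(mul(Z, Z), SZ)))))))
  step 37: S(S(S(S(S(S(mul(Z, SZ)))))))
  step 38: S^6(Z)

Term B:
  start: add(add(SZ, SSSZ), SSZ)
  step 1: add(S(add(Z, SSSZ)), SSZ)
  step 2: S(add(add(Z, SSSZ), SSZ))
  step 3: S(add(SSSZ, SSZ))
  step 4: S(S(add(SSZ, SSZ)))
  step 5: S(S(S(add(SZ, SSZ))))
  step 6: S(S(S(S(add(Z, SSZ)))))
  step 7: S^6(Z)

Answer: SAME — A ⇓ S^6(Z), B ⇓ S^6(Z)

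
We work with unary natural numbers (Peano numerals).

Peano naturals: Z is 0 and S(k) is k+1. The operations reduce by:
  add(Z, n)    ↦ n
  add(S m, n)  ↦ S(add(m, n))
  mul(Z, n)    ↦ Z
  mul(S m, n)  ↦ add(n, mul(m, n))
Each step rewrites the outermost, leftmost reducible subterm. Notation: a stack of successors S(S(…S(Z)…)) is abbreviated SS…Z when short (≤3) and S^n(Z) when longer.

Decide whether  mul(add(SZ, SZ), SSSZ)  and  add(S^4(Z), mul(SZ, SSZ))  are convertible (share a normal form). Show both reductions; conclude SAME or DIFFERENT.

Answer: SAME — A ⇓ S^6(Z), B ⇓ S^6(Z)

Derivation:
Term A:
  start: mul(add(SZ, SZ), SSSZ)
  →1  mul(S(add(Z, SZ)), SSSZ)
  →2  add(SSSZ, mul(add(Z, SZ), SSSZ))
  →3  S(add(SSZ, mul(add(Z, SZ), SSSZ)))
  →4  S(S(add(SZ, mul(add(Z, SZ), SSSZ))))
  →5  S(S(S(add(Z, mul(add(Z, SZ), SSSZ)))))
  →6  S(S(S(mul(add(Z, SZ), SSSZ))))
  →7  S(S(S(mul(SZ, SSSZ))))
  →8  S(S(S(add(SSSZ, mul(Z, SSSZ)))))
  →9  S(S(S(S(add(SSZ, mul(Z, SSSZ))))))
  →10  S(S(S(S(S(add(SZ, mul(Z, SSSZ)))))))
  →11  S(S(S(S(S(S(add(Z, mul(Z, SSSZ))))))))
  →12  S(S(S(S(S(S(mul(Z, SSSZ)))))))
  →13  S^6(Z)

Term B:
  start: add(S^4(Z), mul(SZ, SSZ))
  →1  S(add(SSSZ, mul(SZ, SSZ)))
  →2  S(S(add(SSZ, mul(SZ, SSZ))))
  →3  S(S(S(add(SZ, mul(SZ, SSZ)))))
  →4  S(S(S(S(add(Z, mul(SZ, SSZ))))))
  →5  S(S(S(S(mul(SZ, SSZ)))))
  →6  S(S(S(S(add(SSZ, mul(Z, SSZ))))))
  →7  S(S(S(S(S(add(SZ, mul(Z, SSZ)))))))
  →8  S(S(S(S(S(S(add(Z, mul(Z, SSZ))))))))
  →9  S(S(S(S(S(S(mul(Z, SSZ)))))))
  →10  S^6(Z)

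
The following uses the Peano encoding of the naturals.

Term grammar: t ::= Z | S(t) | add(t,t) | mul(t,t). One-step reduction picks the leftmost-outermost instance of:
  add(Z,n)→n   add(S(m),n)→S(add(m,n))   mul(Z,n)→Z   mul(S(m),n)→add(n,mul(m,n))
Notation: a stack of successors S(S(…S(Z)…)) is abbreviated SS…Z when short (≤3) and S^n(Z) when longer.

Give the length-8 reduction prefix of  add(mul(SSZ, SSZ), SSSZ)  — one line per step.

  start: add(mul(SSZ, SSZ), SSSZ)
  step 1: add(add(SSZ, mul(SZ, SSZ)), SSSZ)
  step 2: add(S(add(SZ, mul(SZ, SSZ))), SSSZ)
  step 3: S(add(add(SZ, mul(SZ, SSZ)), SSSZ))
  step 4: S(add(S(add(Z, mul(SZ, SSZ))), SSSZ))
  step 5: S(S(add(add(Z, mul(SZ, SSZ)), SSSZ)))
  step 6: S(S(add(mul(SZ, SSZ), SSSZ)))
  step 7: S(S(add(add(SSZ, mul(Z, SSZ)), SSSZ)))
  step 8: S(S(add(S(add(SZ, mul(Z, SSZ))), SSSZ)))

Answer: after 8 steps: S(S(add(S(add(SZ, mul(Z, SSZ))), SSSZ)))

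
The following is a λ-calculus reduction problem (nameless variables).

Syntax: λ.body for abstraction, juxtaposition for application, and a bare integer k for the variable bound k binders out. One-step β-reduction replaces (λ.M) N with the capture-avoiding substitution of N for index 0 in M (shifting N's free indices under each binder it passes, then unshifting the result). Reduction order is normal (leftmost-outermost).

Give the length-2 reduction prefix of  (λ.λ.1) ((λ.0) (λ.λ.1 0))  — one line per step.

Answer: after 2 steps: λ.λ.λ.1 0

Working:
  start: (λ.λ.1) ((λ.0) (λ.λ.1 0))
  [1] λ.(λ.0) (λ.λ.1 0)
  [2] λ.λ.λ.1 0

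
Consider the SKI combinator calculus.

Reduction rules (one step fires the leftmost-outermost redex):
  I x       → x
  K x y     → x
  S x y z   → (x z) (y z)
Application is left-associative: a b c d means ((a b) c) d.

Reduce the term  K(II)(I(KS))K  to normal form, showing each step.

  start: K(II)(I(KS))K
  [1] IIK
  [2] IK
  [3] K

Answer: normal form = K  (in 3 steps)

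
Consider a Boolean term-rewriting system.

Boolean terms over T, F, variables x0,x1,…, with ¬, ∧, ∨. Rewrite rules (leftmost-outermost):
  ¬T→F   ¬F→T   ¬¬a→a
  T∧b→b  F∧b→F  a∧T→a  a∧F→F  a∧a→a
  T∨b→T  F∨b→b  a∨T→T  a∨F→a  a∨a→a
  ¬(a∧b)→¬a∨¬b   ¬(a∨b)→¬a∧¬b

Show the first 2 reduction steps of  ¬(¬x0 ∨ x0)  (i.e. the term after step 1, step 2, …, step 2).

Answer: after 2 steps: x0 ∧ ¬x0

Working:
  start: ¬(¬x0 ∨ x0)
  step 1: ¬¬x0 ∧ ¬x0
  step 2: x0 ∧ ¬x0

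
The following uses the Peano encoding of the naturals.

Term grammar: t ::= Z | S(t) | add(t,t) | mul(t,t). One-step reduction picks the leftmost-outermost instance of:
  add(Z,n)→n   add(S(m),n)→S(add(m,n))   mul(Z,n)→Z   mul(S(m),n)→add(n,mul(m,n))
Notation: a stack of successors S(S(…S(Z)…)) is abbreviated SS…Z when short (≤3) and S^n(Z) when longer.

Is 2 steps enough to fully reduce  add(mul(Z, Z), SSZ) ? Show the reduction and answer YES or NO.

  start: add(mul(Z, Z), SSZ)
  →1  add(Z, SSZ)
  →2  SSZ

Answer: YES — reaches normal form SSZ in 2 ≤ 2 steps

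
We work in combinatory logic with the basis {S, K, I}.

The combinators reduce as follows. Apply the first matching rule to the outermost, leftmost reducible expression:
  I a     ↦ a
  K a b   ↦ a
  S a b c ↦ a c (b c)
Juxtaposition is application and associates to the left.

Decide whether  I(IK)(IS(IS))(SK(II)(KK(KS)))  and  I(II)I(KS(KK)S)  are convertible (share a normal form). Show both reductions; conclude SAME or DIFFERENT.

Term A:
  start: I(IK)(IS(IS))(SK(II)(KK(KS)))
  [1] IK(IS(IS))(SK(II)(KK(KS)))
  [2] K(IS(IS))(SK(II)(KK(KS)))
  [3] IS(IS)
  [4] S(IS)
  [5] SS

Term B:
  start: I(II)I(KS(KK)S)
  [1] III(KS(KK)S)
  [2] II(KS(KK)S)
  [3] I(KS(KK)S)
  [4] KS(KK)S
  [5] SS

Answer: SAME — A ⇓ SS, B ⇓ SS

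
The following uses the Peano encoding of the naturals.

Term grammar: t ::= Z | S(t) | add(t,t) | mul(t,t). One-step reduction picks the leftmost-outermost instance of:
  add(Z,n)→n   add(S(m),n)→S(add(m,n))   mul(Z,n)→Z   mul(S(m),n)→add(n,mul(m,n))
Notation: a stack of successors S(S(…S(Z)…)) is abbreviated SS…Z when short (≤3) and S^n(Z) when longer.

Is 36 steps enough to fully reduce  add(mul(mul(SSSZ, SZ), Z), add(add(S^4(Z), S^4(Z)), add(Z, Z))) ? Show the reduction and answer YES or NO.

Answer: YES — reaches normal form S^8(Z) in 33 ≤ 36 steps

Working:
  start: add(mul(mul(SSSZ, SZ), Z), add(add(S^4(Z), S^4(Z)), add(Z, Z)))
  →1  add(mul(add(SZ, mul(SSZ, SZ)), Z), add(add(S^4(Z), S^4(Z)), add(Z, Z)))
  →2  add(mul(S(add(Z, mul(SSZ, SZ))), Z), add(add(S^4(Z), S^4(Z)), add(Z, Z)))
  →3  add(add(Z, mul(add(Z, mul(SSZ, SZ)), Z)), add(add(S^4(Z), S^4(Z)), add(Z, Z)))
  →4  add(mul(add(Z, mul(SSZ, SZ)), Z), add(add(S^4(Z), S^4(Z)), add(Z, Z)))
  →5  add(mul(mul(SSZ, SZ), Z), add(add(S^4(Z), S^4(Z)), add(Z, Z)))
  →6  add(mul(add(SZ, mul(SZ, SZ)), Z), add(add(S^4(Z), S^4(Z)), add(Z, Z)))
  →7  add(mul(S(add(Z, mul(SZ, SZ))), Z), add(add(S^4(Z), S^4(Z)), add(Z, Z)))
  →8  add(add(Z, mul(add(Z, mul(SZ, SZ)), Z)), add(add(S^4(Z), S^4(Z)), add(Z, Z)))
  →9  add(mul(add(Z, mul(SZ, SZ)), Z), add(add(S^4(Z), S^4(Z)), add(Z, Z)))
  →10  add(mul(mul(SZ, SZ), Z), add(add(S^4(Z), S^4(Z)), add(Z, Z)))
  →11  add(mul(add(SZ, mul(Z, SZ)), Z), add(add(S^4(Z), S^4(Z)), add(Z, Z)))
  →12  add(mul(S(add(Z, mul(Z, SZ))), Z), add(add(S^4(Z), S^4(Z)), add(Z, Z)))
  →13  add(add(Z, mul(add(Z, mul(Z, SZ)), Z)), add(add(S^4(Z), S^4(Z)), add(Z, Z)))
  →14  add(mul(add(Z, mul(Z, SZ)), Z), add(add(S^4(Z), S^4(Z)), add(Z, Z)))
  →15  add(mul(mul(Z, SZ), Z), add(add(S^4(Z), S^4(Z)), add(Z, Z)))
  →16  add(mul(Z, Z), add(add(S^4(Z), S^4(Z)), add(Z, Z)))
  →17  add(Z, add(add(S^4(Z), S^4(Z)), add(Z, Z)))
  →18  add(add(S^4(Z), S^4(Z)), add(Z, Z))
  →19  add(S(add(SSSZ, S^4(Z))), add(Z, Z))
  →20  S(add(add(SSSZ, S^4(Z)), add(Z, Z)))
  →21  S(add(S(add(SSZ, S^4(Z))), add(Z, Z)))
  →22  S(S(add(add(SSZ, S^4(Z)), add(Z, Z))))
  →23  S(S(add(S(add(SZ, S^4(Z))), add(Z, Z))))
  →24  S(S(S(add(add(SZ, S^4(Z)), add(Z, Z)))))
  →25  S(S(S(add(S(add(Z, S^4(Z))), add(Z, Z)))))
  →26  S(S(S(S(add(add(Z, S^4(Z)), add(Z, Z))))))
  →27  S(S(S(S(add(S^4(Z), add(Z, Z))))))
  →28  S(S(S(S(S(add(SSSZ, add(Z, Z)))))))
  →29  S(S(S(S(S(S(add(SSZ, add(Z, Z))))))))
  →30  S(S(S(S(S(S(S(add(SZ, add(Z, Z)))))))))
  →31  S(S(S(S(S(S(S(S(add(Z, add(Z, Z))))))))))
  →32  S(S(S(S(S(S(S(S(add(Z, Z)))))))))
  →33  S^8(Z)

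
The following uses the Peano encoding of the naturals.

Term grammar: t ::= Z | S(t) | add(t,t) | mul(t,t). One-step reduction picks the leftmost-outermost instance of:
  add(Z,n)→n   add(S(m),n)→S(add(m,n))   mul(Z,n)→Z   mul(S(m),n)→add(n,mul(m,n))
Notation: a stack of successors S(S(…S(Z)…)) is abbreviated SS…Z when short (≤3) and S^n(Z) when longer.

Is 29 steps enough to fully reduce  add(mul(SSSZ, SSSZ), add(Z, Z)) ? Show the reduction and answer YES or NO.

Answer: YES — reaches normal form S^9(Z) in 27 ≤ 29 steps

Derivation:
  start: add(mul(SSSZ, SSSZ), add(Z, Z))
  →1  add(add(SSSZ, mul(SSZ, SSSZ)), add(Z, Z))
  →2  add(S(add(SSZ, mul(SSZ, SSSZ))), add(Z, Z))
  →3  S(add(add(SSZ, mul(SSZ, SSSZ)), add(Z, Z)))
  →4  S(add(S(add(SZ, mul(SSZ, SSSZ))), add(Z, Z)))
  →5  S(S(add(add(SZ, mul(SSZ, SSSZ)), add(Z, Z))))
  →6  S(S(add(S(add(Z, mul(SSZ, SSSZ))), add(Z, Z))))
  →7  S(S(S(add(add(Z, mul(SSZ, SSSZ)), add(Z, Z)))))
  →8  S(S(S(add(mul(SSZ, SSSZ), add(Z, Z)))))
  →9  S(S(S(add(add(SSSZ, mul(SZ, SSSZ)), add(Z, Z)))))
  →10  S(S(S(add(S(add(SSZ, mul(SZ, SSSZ))), add(Z, Z)))))
  →11  S(S(S(S(add(add(SSZ, mul(SZ, SSSZ)), add(Z, Z))))))
  →12  S(S(S(S(add(S(add(SZ, mul(SZ, SSSZ))), add(Z, Z))))))
  →13  S(S(S(S(S(add(add(SZ, mul(SZ, SSSZ)), add(Z, Z)))))))
  →14  S(S(S(S(S(add(S(add(Z, mul(SZ, SSSZ))), add(Z, Z)))))))
  →15  S(S(S(S(S(S(add(add(Z, mul(SZ, SSSZ)), add(Z, Z))))))))
  →16  S(S(S(S(S(S(add(mul(SZ, SSSZ), add(Z, Z))))))))
  →17  S(S(S(S(S(S(add(add(SSSZ, mul(Z, SSSZ)), add(Z, Z))))))))
  →18  S(S(S(S(S(S(add(S(add(SSZ, mul(Z, SSSZ))), add(Z, Z))))))))
  →19  S(S(S(S(S(S(S(add(add(SSZ, mul(Z, SSSZ)), add(Z, Z)))))))))
  →20  S(S(S(S(S(S(S(add(S(add(SZ, mul(Z, SSSZ))), add(Z, Z)))))))))
  →21  S(S(S(S(S(S(S(S(add(add(SZ, mul(Z, SSSZ)), add(Z, Z))))))))))
  →22  S(S(S(S(S(S(S(S(add(S(add(Z, mul(Z, SSSZ))), add(Z, Z))))))))))
  →23  S(S(S(S(S(S(S(S(S(add(add(Z, mul(Z, SSSZ)), add(Z, Z)))))))))))
  →24  S(S(S(S(S(S(S(S(S(add(mul(Z, SSSZ), add(Z, Z)))))))))))
  →25  S(S(S(S(S(S(S(S(S(add(Z, add(Z, Z)))))))))))
  →26  S(S(S(S(S(S(S(S(S(add(Z, Z))))))))))
  →27  S^9(Z)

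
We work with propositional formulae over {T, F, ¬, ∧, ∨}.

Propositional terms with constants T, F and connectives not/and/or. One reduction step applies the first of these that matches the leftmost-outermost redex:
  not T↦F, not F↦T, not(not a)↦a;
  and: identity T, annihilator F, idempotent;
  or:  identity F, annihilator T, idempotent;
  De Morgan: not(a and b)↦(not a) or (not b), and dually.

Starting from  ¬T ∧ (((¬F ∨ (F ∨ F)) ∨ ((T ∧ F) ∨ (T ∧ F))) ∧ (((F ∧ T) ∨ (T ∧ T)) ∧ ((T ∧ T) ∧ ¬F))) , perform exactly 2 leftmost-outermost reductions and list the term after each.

Answer: after 2 steps: F

Reduction:
  start: ¬T ∧ (((¬F ∨ (F ∨ F)) ∨ ((T ∧ F) ∨ (T ∧ F))) ∧ (((F ∧ T) ∨ (T ∧ T)) ∧ ((T ∧ T) ∧ ¬F)))
  [1] F ∧ (((¬F ∨ (F ∨ F)) ∨ ((T ∧ F) ∨ (T ∧ F))) ∧ (((F ∧ T) ∨ (T ∧ T)) ∧ ((T ∧ T) ∧ ¬F)))
  [2] F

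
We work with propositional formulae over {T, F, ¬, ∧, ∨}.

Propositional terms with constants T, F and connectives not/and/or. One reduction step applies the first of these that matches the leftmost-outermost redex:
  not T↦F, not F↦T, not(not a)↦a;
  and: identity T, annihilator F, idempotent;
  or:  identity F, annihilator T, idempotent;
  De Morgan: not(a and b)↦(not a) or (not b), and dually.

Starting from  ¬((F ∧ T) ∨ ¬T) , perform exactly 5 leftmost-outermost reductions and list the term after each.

  start: ¬((F ∧ T) ∨ ¬T)
  [1] ¬(F ∧ T) ∧ ¬¬T
  [2] (¬F ∨ ¬T) ∧ ¬¬T
  [3] (T ∨ ¬T) ∧ ¬¬T
  [4] T ∧ ¬¬T
  [5] ¬¬T

Answer: after 5 steps: ¬¬T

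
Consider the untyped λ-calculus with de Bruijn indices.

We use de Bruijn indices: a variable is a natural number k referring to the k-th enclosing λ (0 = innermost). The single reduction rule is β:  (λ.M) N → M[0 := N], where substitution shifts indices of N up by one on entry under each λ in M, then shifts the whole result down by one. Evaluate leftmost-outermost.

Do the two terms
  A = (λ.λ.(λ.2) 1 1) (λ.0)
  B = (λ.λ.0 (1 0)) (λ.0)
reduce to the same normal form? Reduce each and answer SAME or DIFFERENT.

Answer: DIFFERENT — A ⇓ λ.λ.0, B ⇓ λ.0 0

Derivation:
Term A:
  start: (λ.λ.(λ.2) 1 1) (λ.0)
  step 1: λ.(λ.λ.0) (λ.0) (λ.0)
  step 2: λ.(λ.0) (λ.0)
  step 3: λ.λ.0

Term B:
  start: (λ.λ.0 (1 0)) (λ.0)
  step 1: λ.0 ((λ.0) 0)
  step 2: λ.0 0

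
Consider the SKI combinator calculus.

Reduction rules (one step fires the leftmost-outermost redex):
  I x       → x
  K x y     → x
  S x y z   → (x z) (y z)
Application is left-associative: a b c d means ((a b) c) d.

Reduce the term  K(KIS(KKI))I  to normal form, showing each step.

  start: K(KIS(KKI))I
  →1  KIS(KKI)
  →2  I(KKI)
  →3  KKI
  →4  K

Answer: normal form = K  (in 4 steps)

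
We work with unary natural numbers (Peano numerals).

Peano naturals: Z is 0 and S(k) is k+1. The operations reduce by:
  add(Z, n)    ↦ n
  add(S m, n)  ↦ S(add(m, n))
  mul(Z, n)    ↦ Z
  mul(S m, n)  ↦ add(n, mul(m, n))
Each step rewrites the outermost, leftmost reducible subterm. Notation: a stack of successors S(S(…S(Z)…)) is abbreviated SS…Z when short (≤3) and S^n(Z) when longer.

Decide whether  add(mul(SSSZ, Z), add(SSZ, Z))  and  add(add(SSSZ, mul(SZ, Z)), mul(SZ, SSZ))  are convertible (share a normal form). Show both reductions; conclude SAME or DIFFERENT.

Answer: DIFFERENT — A ⇓ SSZ, B ⇓ S^5(Z)

Reduction:
Term A:
  start: add(mul(SSSZ, Z), add(SSZ, Z))
  [1] add(add(Z, mul(SSZ, Z)), add(SSZ, Z))
  [2] add(mul(SSZ, Z), add(SSZ, Z))
  [3] add(add(Z, mul(SZ, Z)), add(SSZ, Z))
  [4] add(mul(SZ, Z), add(SSZ, Z))
  [5] add(add(Z, mul(Z, Z)), add(SSZ, Z))
  [6] add(mul(Z, Z), add(SSZ, Z))
  [7] add(Z, add(SSZ, Z))
  [8] add(SSZ, Z)
  [9] S(add(SZ, Z))
  [10] S(S(add(Z, Z)))
  [11] SSZ

Term B:
  start: add(add(SSSZ, mul(SZ, Z)), mul(SZ, SSZ))
  [1] add(S(add(SSZ, mul(SZ, Z))), mul(SZ, SSZ))
  [2] S(add(add(SSZ, mul(SZ, Z)), mul(SZ, SSZ)))
  [3] S(add(S(add(SZ, mul(SZ, Z))), mul(SZ, SSZ)))
  [4] S(S(add(add(SZ, mul(SZ, Z)), mul(SZ, SSZ))))
  [5] S(S(add(S(add(Z, mul(SZ, Z))), mul(SZ, SSZ))))
  [6] S(S(S(add(add(Z, mul(SZ, Z)), mul(SZ, SSZ)))))
  [7] S(S(S(add(mul(SZ, Z), mul(SZ, SSZ)))))
  [8] S(S(S(add(add(Z, mul(Z, Z)), mul(SZ, SSZ)))))
  [9] S(S(S(add(mul(Z, Z), mul(SZ, SSZ)))))
  [10] S(S(S(add(Z, mul(SZ, SSZ)))))
  [11] S(S(S(mul(SZ, SSZ))))
  [12] S(S(S(add(SSZ, mul(Z, SSZ)))))
  [13] S(S(S(S(add(SZ, mul(Z, SSZ))))))
  [14] S(S(S(S(S(add(Z, mul(Z, SSZ)))))))
  [15] S(S(S(S(S(mul(Z, SSZ))))))
  [16] S^5(Z)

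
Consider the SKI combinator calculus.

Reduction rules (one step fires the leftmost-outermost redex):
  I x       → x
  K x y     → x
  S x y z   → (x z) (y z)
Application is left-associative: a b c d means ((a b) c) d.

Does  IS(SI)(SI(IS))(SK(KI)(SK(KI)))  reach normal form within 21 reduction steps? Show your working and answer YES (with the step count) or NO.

Answer: NO — after 21 steps the term is S(SK(KI))(SK(KI)(IS(SK(KI)(SK(KI))))), not yet normal

Reduction:
  start: IS(SI)(SI(IS))(SK(KI)(SK(KI)))
  [1] S(SI)(SI(IS))(SK(KI)(SK(KI)))
  [2] SI(SK(KI)(SK(KI)))(SI(IS)(SK(KI)(SK(KI))))
  [3] I(SI(IS)(SK(KI)(SK(KI))))(SK(KI)(SK(KI))(SI(IS)(SK(KI)(SK(KI)))))
  [4] SI(IS)(SK(KI)(SK(KI)))(SK(KI)(SK(KI))(SI(IS)(SK(KI)(SK(KI)))))
  [5] I(SK(KI)(SK(KI)))(IS(SK(KI)(SK(KI))))(SK(KI)(SK(KI))(SI(IS)(SK(KI)(SK(KI)))))
  [6] SK(KI)(SK(KI))(IS(SK(KI)(SK(KI))))(SK(KI)(SK(KI))(SI(IS)(SK(KI)(SK(KI)))))
  [7] K(SK(KI))(KI(SK(KI)))(IS(SK(KI)(SK(KI))))(SK(KI)(SK(KI))(SI(IS)(SK(KI)(SK(KI)))))
  [8] SK(KI)(IS(SK(KI)(SK(KI))))(SK(KI)(SK(KI))(SI(IS)(SK(KI)(SK(KI)))))
  [9] K(IS(SK(KI)(SK(KI))))(KI(IS(SK(KI)(SK(KI)))))(SK(KI)(SK(KI))(SI(IS)(SK(KI)(SK(KI)))))
  [10] IS(SK(KI)(SK(KI)))(SK(KI)(SK(KI))(SI(IS)(SK(KI)(SK(KI)))))
  [11] S(SK(KI)(SK(KI)))(SK(KI)(SK(KI))(SI(IS)(SK(KI)(SK(KI)))))
  [12] S(K(SK(KI))(KI(SK(KI))))(SK(KI)(SK(KI))(SI(IS)(SK(KI)(SK(KI)))))
  [13] S(SK(KI))(SK(KI)(SK(KI))(SI(IS)(SK(KI)(SK(KI)))))
  [14] S(SK(KI))(K(SK(KI))(KI(SK(KI)))(SI(IS)(SK(KI)(SK(KI)))))
  [15] S(SK(KI))(SK(KI)(SI(IS)(SK(KI)(SK(KI)))))
  [16] S(SK(KI))(K(SI(IS)(SK(KI)(SK(KI))))(KI(SI(IS)(SK(KI)(SK(KI))))))
  [17] S(SK(KI))(SI(IS)(SK(KI)(SK(KI))))
  [18] S(SK(KI))(I(SK(KI)(SK(KI)))(IS(SK(KI)(SK(KI)))))
  [19] S(SK(KI))(SK(KI)(SK(KI))(IS(SK(KI)(SK(KI)))))
  [20] S(SK(KI))(K(SK(KI))(KI(SK(KI)))(IS(SK(KI)(SK(KI)))))
  [21] S(SK(KI))(SK(KI)(IS(SK(KI)(SK(KI)))))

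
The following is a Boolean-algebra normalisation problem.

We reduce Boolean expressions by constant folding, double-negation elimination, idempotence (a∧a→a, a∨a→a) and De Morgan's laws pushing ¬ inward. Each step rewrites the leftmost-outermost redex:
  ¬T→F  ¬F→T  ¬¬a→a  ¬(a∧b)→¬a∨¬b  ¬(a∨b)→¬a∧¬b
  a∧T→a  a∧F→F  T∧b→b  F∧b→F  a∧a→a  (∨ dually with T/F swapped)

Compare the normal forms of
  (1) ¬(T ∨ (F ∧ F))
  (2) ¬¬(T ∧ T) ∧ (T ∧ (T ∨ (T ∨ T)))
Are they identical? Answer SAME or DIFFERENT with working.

Term A:
  start: ¬(T ∨ (F ∧ F))
  step 1: ¬T ∧ ¬(F ∧ F)
  step 2: F ∧ ¬(F ∧ F)
  step 3: F

Term B:
  start: ¬¬(T ∧ T) ∧ (T ∧ (T ∨ (T ∨ T)))
  step 1: (T ∧ T) ∧ (T ∧ (T ∨ (T ∨ T)))
  step 2: T ∧ (T ∧ (T ∨ (T ∨ T)))
  step 3: T ∧ (T ∨ (T ∨ T))
  step 4: T ∨ (T ∨ T)
  step 5: T

Answer: DIFFERENT — A ⇓ F, B ⇓ T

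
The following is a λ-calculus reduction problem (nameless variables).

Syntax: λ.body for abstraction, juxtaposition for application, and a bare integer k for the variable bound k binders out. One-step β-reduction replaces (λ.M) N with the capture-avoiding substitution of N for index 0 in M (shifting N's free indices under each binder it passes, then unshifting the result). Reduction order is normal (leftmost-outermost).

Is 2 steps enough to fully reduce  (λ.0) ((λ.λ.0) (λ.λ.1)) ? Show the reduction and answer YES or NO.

  start: (λ.0) ((λ.λ.0) (λ.λ.1))
  [1] (λ.λ.0) (λ.λ.1)
  [2] λ.0

Answer: YES — reaches normal form λ.0 in 2 ≤ 2 steps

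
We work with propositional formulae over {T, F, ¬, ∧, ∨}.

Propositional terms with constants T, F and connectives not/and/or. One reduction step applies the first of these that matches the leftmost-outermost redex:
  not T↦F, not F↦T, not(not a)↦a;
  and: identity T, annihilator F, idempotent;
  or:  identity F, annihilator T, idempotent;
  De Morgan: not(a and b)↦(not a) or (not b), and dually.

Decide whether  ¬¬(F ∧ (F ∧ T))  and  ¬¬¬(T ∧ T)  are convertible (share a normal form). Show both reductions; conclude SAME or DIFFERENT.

Term A:
  start: ¬¬(F ∧ (F ∧ T))
  step 1: F ∧ (F ∧ T)
  step 2: F

Term B:
  start: ¬¬¬(T ∧ T)
  step 1: ¬(T ∧ T)
  step 2: ¬T ∨ ¬T
  step 3: ¬T
  step 4: F

Answer: SAME — A ⇓ F, B ⇓ F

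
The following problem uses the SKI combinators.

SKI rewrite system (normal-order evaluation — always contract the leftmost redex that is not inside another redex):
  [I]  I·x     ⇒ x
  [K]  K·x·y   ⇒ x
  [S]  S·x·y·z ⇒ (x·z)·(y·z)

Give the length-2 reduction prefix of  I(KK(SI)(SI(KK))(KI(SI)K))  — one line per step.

  start: I(KK(SI)(SI(KK))(KI(SI)K))
  →1  KK(SI)(SI(KK))(KI(SI)K)
  →2  K(SI(KK))(KI(SI)K)

Answer: after 2 steps: K(SI(KK))(KI(SI)K)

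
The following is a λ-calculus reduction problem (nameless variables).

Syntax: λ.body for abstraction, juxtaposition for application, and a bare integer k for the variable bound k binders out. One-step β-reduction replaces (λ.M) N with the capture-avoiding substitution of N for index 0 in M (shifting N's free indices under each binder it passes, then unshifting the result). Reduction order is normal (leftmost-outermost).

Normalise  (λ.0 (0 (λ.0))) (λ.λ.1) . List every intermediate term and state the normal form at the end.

  start: (λ.0 (0 (λ.0))) (λ.λ.1)
  step 1: (λ.λ.1) ((λ.λ.1) (λ.0))
  step 2: λ.(λ.λ.1) (λ.0)
  step 3: λ.λ.λ.0

Answer: normal form = λ.λ.λ.0  (in 3 steps)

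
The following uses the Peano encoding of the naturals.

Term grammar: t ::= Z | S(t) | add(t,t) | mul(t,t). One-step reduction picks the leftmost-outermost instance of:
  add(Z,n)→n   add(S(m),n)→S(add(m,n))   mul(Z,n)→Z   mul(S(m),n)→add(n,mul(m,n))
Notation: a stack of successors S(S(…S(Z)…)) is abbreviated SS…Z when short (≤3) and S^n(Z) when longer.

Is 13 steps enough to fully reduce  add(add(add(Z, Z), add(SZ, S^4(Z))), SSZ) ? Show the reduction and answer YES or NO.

  start: add(add(add(Z, Z), add(SZ, S^4(Z))), SSZ)
  step 1: add(add(Z, add(SZ, S^4(Z))), SSZ)
  step 2: add(add(SZ, S^4(Z)), SSZ)
  step 3: add(S(add(Z, S^4(Z))), SSZ)
  step 4: S(add(add(Z, S^4(Z)), SSZ))
  step 5: S(add(S^4(Z), SSZ))
  step 6: S(S(add(SSSZ, SSZ)))
  step 7: S(S(S(add(SSZ, SSZ))))
  step 8: S(S(S(S(add(SZ, SSZ)))))
  step 9: S(S(S(S(S(add(Z, SSZ))))))
  step 10: S^7(Z)

Answer: YES — reaches normal form S^7(Z) in 10 ≤ 13 steps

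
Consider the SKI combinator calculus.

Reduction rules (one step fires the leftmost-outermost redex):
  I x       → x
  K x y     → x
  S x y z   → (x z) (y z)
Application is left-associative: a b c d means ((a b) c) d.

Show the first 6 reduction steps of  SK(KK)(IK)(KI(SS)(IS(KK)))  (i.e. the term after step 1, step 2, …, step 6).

Answer: after 6 steps: K(S(KK))

Working:
  start: SK(KK)(IK)(KI(SS)(IS(KK)))
  [1] K(IK)(KK(IK))(KI(SS)(IS(KK)))
  [2] IK(KI(SS)(IS(KK)))
  [3] K(KI(SS)(IS(KK)))
  [4] K(I(IS(KK)))
  [5] K(IS(KK))
  [6] K(S(KK))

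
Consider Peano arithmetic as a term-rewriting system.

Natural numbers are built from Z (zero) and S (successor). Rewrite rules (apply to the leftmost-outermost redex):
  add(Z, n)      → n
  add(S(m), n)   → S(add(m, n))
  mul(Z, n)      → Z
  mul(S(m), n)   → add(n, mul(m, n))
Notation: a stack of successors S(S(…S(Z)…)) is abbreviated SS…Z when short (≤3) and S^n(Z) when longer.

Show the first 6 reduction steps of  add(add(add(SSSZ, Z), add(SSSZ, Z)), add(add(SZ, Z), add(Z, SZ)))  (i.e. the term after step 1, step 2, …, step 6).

Answer: after 6 steps: S(S(add(add(add(SZ, Z), add(SSSZ, Z)), add(add(SZ, Z), add(Z, SZ)))))

Derivation:
  start: add(add(add(SSSZ, Z), add(SSSZ, Z)), add(add(SZ, Z), add(Z, SZ)))
  [1] add(add(S(add(SSZ, Z)), add(SSSZ, Z)), add(add(SZ, Z), add(Z, SZ)))
  [2] add(S(add(add(SSZ, Z), add(SSSZ, Z))), add(add(SZ, Z), add(Z, SZ)))
  [3] S(add(add(add(SSZ, Z), add(SSSZ, Z)), add(add(SZ, Z), add(Z, SZ))))
  [4] S(add(add(S(add(SZ, Z)), add(SSSZ, Z)), add(add(SZ, Z), add(Z, SZ))))
  [5] S(add(S(add(add(SZ, Z), add(SSSZ, Z))), add(add(SZ, Z), add(Z, SZ))))
  [6] S(S(add(add(add(SZ, Z), add(SSSZ, Z)), add(add(SZ, Z), add(Z, SZ)))))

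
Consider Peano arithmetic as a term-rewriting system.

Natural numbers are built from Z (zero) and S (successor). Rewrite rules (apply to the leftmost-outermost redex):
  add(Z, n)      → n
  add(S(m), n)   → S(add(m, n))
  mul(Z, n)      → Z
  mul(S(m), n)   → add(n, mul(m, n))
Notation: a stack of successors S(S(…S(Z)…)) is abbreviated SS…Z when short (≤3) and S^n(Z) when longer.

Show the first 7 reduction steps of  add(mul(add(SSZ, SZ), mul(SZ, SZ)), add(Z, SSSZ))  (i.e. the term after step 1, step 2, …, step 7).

  start: add(mul(add(SSZ, SZ), mul(SZ, SZ)), add(Z, SSSZ))
  [1] add(mul(S(add(SZ, SZ)), mul(SZ, SZ)), add(Z, SSSZ))
  [2] add(add(mul(SZ, SZ), mul(add(SZ, SZ), mul(SZ, SZ))), add(Z, SSSZ))
  [3] add(add(add(SZ, mul(Z, SZ)), mul(add(SZ, SZ), mul(SZ, SZ))), add(Z, SSSZ))
  [4] add(add(S(add(Z, mul(Z, SZ))), mul(add(SZ, SZ), mul(SZ, SZ))), add(Z, SSSZ))
  [5] add(S(add(add(Z, mul(Z, SZ)), mul(add(SZ, SZ), mul(SZ, SZ)))), add(Z, SSSZ))
  [6] S(add(add(add(Z, mul(Z, SZ)), mul(add(SZ, SZ), mul(SZ, SZ))), add(Z, SSSZ)))
  [7] S(add(add(mul(Z, SZ), mul(add(SZ, SZ), mul(SZ, SZ))), add(Z, SSSZ)))

Answer: after 7 steps: S(add(add(mul(Z, SZ), mul(add(SZ, SZ), mul(SZ, SZ))), add(Z, SSSZ)))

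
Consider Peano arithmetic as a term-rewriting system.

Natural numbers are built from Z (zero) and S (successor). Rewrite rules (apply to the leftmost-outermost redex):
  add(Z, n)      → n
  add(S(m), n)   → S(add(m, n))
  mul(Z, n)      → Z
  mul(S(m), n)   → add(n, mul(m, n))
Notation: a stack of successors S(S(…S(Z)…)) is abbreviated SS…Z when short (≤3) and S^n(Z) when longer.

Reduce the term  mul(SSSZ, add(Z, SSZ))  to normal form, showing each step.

  start: mul(SSSZ, add(Z, SSZ))
  [1] add(add(Z, SSZ), mul(SSZ, add(Z, SSZ)))
  [2] add(SSZ, mul(SSZ, add(Z, SSZ)))
  [3] S(add(SZ, mul(SSZ, add(Z, SSZ))))
  [4] S(S(add(Z, mul(SSZ, add(Z, SSZ)))))
  [5] S(S(mul(SSZ, add(Z, SSZ))))
  [6] S(S(add(add(Z, SSZ), mul(SZ, add(Z, SSZ)))))
  [7] S(S(add(SSZ, mul(SZ, add(Z, SSZ)))))
  [8] S(S(S(add(SZ, mul(SZ, add(Z, SSZ))))))
  [9] S(S(S(S(add(Z, mul(SZ, add(Z, SSZ)))))))
  [10] S(S(S(S(mul(SZ, add(Z, SSZ))))))
  [11] S(S(S(S(add(add(Z, SSZ), mul(Z, add(Z, SSZ)))))))
  [12] S(S(S(S(add(SSZ, mul(Z, add(Z, SSZ)))))))
  [13] S(S(S(S(S(add(SZ, mul(Z, add(Z, SSZ))))))))
  [14] S(S(S(S(S(S(add(Z, mul(Z, add(Z, SSZ)))))))))
  [15] S(S(S(S(S(S(mul(Z, add(Z, SSZ))))))))
  [16] S^6(Z)

Answer: normal form = S^6(Z)  (in 16 steps)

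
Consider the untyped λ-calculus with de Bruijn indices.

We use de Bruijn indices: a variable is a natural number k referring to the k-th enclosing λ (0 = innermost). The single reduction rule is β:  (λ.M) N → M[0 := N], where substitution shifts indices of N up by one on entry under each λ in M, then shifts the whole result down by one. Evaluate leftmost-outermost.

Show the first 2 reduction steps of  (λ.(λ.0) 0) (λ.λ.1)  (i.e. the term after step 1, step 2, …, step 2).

  start: (λ.(λ.0) 0) (λ.λ.1)
  [1] (λ.0) (λ.λ.1)
  [2] λ.λ.1

Answer: after 2 steps: λ.λ.1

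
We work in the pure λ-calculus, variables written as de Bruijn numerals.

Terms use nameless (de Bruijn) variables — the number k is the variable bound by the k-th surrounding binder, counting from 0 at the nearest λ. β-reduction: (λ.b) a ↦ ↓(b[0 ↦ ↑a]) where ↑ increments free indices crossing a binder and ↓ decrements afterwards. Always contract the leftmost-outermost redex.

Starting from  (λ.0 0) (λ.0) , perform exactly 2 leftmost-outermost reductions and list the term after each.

Answer: after 2 steps: λ.0

Working:
  start: (λ.0 0) (λ.0)
  →1  (λ.0) (λ.0)
  →2  λ.0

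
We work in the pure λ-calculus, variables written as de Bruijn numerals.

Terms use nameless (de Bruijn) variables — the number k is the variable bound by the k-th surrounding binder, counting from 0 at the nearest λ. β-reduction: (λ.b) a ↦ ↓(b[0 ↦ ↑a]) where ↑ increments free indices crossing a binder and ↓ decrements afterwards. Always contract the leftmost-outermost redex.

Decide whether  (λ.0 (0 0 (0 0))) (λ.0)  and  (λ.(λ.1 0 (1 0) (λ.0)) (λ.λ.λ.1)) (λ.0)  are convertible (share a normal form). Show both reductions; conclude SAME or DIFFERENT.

Term A:
  start: (λ.0 (0 0 (0 0))) (λ.0)
  [1] (λ.0) ((λ.0) (λ.0) ((λ.0) (λ.0)))
  [2] (λ.0) (λ.0) ((λ.0) (λ.0))
  [3] (λ.0) ((λ.0) (λ.0))
  [4] (λ.0) (λ.0)
  [5] λ.0

Term B:
  start: (λ.(λ.1 0 (1 0) (λ.0)) (λ.λ.λ.1)) (λ.0)
  [1] (λ.(λ.0) 0 ((λ.0) 0) (λ.0)) (λ.λ.λ.1)
  [2] (λ.0) (λ.λ.λ.1) ((λ.0) (λ.λ.λ.1)) (λ.0)
  [3] (λ.λ.λ.1) ((λ.0) (λ.λ.λ.1)) (λ.0)
  [4] (λ.λ.1) (λ.0)
  [5] λ.λ.0

Answer: DIFFERENT — A ⇓ λ.0, B ⇓ λ.λ.0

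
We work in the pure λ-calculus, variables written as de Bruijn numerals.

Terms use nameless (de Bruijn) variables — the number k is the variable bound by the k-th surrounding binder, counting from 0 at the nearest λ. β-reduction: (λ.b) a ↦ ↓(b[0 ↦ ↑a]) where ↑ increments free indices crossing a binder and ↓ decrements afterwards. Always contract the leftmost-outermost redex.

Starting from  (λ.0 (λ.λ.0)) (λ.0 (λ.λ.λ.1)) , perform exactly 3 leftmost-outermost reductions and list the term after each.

  start: (λ.0 (λ.λ.0)) (λ.0 (λ.λ.λ.1))
  step 1: (λ.0 (λ.λ.λ.1)) (λ.λ.0)
  step 2: (λ.λ.0) (λ.λ.λ.1)
  step 3: λ.0

Answer: after 3 steps: λ.0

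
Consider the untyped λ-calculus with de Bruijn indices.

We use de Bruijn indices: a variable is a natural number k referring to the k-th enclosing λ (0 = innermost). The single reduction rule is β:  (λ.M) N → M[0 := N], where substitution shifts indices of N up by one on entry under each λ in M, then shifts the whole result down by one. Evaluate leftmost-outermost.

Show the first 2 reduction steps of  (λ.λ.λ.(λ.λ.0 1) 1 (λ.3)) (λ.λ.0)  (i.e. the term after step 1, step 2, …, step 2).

Answer: after 2 steps: λ.λ.(λ.0 2) (λ.λ.λ.0)

Derivation:
  start: (λ.λ.λ.(λ.λ.0 1) 1 (λ.3)) (λ.λ.0)
  →1  λ.λ.(λ.λ.0 1) 1 (λ.λ.λ.0)
  →2  λ.λ.(λ.0 2) (λ.λ.λ.0)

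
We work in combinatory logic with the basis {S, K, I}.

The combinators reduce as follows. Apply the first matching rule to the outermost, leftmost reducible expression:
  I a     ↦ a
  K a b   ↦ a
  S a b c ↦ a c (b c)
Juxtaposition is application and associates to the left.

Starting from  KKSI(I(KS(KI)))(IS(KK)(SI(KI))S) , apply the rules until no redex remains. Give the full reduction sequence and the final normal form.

  start: KKSI(I(KS(KI)))(IS(KK)(SI(KI))S)
  step 1: KI(I(KS(KI)))(IS(KK)(SI(KI))S)
  step 2: I(IS(KK)(SI(KI))S)
  step 3: IS(KK)(SI(KI))S
  step 4: S(KK)(SI(KI))S
  step 5: KKS(SI(KI)S)
  step 6: K(SI(KI)S)
  step 7: K(IS(KIS))
  step 8: K(S(KIS))
  step 9: K(SI)

Answer: normal form = K(SI)  (in 9 steps)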